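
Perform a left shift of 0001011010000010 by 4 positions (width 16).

Original: 0001011010000010 (decimal 5762)
Shift left by 4 positions
Append 4 zeros on the right and drop the 4 high bits that overflow the 16-bit width
Result: 0110100000100000 (decimal 26656)
Equivalent: 5762 << 4 = 5762 × 2^4 = 92192, truncated to 16 bits = 26656



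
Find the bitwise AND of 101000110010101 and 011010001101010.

AND: 1 only when both bits are 1
  101000110010101
& 011010001101010
-----------------
  001000000000000
Decimal: 20885 & 13418 = 4096



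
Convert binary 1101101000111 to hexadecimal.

Group into 4-bit nibbles from right:
  0001 = 1
  1011 = B
  0100 = 4
  0111 = 7
Result: 1B47



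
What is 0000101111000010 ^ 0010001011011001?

XOR: 1 when bits differ
  0000101111000010
^ 0010001011011001
------------------
  0010100100011011
Decimal: 3010 ^ 8921 = 10523



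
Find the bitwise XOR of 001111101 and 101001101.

XOR: 1 when bits differ
  001111101
^ 101001101
-----------
  100110000
Decimal: 125 ^ 333 = 304



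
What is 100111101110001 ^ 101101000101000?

XOR: 1 when bits differ
  100111101110001
^ 101101000101000
-----------------
  001010101011001
Decimal: 20337 ^ 23080 = 5465



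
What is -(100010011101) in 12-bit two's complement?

Original (sign bit 1, negative): 100010011101
Step 1 - Invert all bits: 011101100010
Step 2 - Add 1: 011101100011
Verification: 100010011101 + 011101100011 = 1000000000000; discarding the end carry (carry out of the top bit) leaves the 12-bit value 000000000000, as required for x + (-x)



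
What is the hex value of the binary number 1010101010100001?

Group into 4-bit nibbles from right:
  1010 = A
  1010 = A
  1010 = A
  0001 = 1
Result: AAA1



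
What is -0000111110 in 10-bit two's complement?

Original: 0000111110
Step 1 - Invert all bits: 1111000001
Step 2 - Add 1: 1111000010
Verification: 0000111110 + 1111000010 = 10000000000; discarding the end carry (carry out of the top bit) leaves the 10-bit value 0000000000, as required for x + (-x)



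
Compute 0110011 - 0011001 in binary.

Method 1 - Direct subtraction (column by column from the right: bit − bit − borrow-in; if negative, add 2 and borrow 1 from the next column):
borrow: 0110000
        0110011
-       0011001
---------------
        0011010

Method 2 - Add two's complement:
Two's complement of 0011001: invert → 1100110, add 1 → 1100111
  0110011
+ 1100111
---------
 10011010  (end carry out of the top bit = 1)
Discarding the end carry: 0011010
Decimal check:
  0110011 = 32 + 16 + 2 + 1 = 51
  0011001 = 16 + 8 + 1 = 25
  51 - 25 = 26, and 0011010 = 16 + 8 + 2 = 26 ✓



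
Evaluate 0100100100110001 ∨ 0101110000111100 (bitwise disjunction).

OR: 1 when either bit is 1
  0100100100110001
| 0101110000111100
------------------
  0101110100111101
Decimal: 18737 | 23612 = 23869



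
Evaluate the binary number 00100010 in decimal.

Sum of powers of 2 for each 1-bit:
2^1 + 2^5
= 2 + 32
= 34



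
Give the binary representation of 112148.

Using repeated division by 2:
112148 ÷ 2 = 56074 remainder 0
56074 ÷ 2 = 28037 remainder 0
28037 ÷ 2 = 14018 remainder 1
14018 ÷ 2 = 7009 remainder 0
7009 ÷ 2 = 3504 remainder 1
3504 ÷ 2 = 1752 remainder 0
1752 ÷ 2 = 876 remainder 0
876 ÷ 2 = 438 remainder 0
438 ÷ 2 = 219 remainder 0
219 ÷ 2 = 109 remainder 1
109 ÷ 2 = 54 remainder 1
54 ÷ 2 = 27 remainder 0
27 ÷ 2 = 13 remainder 1
13 ÷ 2 = 6 remainder 1
6 ÷ 2 = 3 remainder 0
3 ÷ 2 = 1 remainder 1
1 ÷ 2 = 0 remainder 1
Reading remainders bottom to top: 11011011000010100



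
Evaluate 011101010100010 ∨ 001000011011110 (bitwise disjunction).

OR: 1 when either bit is 1
  011101010100010
| 001000011011110
-----------------
  011101011111110
Decimal: 15010 | 4318 = 15102



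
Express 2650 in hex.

Using repeated division by 16 (digits 10–15 are A–F):
2650 ÷ 16 = 165 remainder 10 (A)
165 ÷ 16 = 10 remainder 5
10 ÷ 16 = 0 remainder 10 (A)
Reading remainders bottom to top: A5A



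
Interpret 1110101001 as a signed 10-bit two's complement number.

Binary: 1110101001
Sign bit: 1 (negative)
Invert: 0001010110
Add 1:  0001010111
Magnitude: 0001010111 = 64 + 16 + 4 + 2 + 1 = 87
Value: -87



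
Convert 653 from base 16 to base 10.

Expand by place value (powers of 16):
653 = 6 × 16^2 + 5 × 16^1 + 3 × 16^0
= 6 × 256 + 5 × 16 + 3 × 1
= 1536 + 80 + 3
= 1619



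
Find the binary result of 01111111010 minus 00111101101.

Method 1 - Direct subtraction (column by column from the right: bit − bit − borrow-in; if negative, add 2 and borrow 1 from the next column):
borrow: 00000011010
        01111111010
-       00111101101
-------------------
        01000001101

Method 2 - Add two's complement:
Two's complement of 00111101101: invert → 11000010010, add 1 → 11000010011
  01111111010
+ 11000010011
-------------
 101000001101  (end carry out of the top bit = 1)
Discarding the end carry: 01000001101
Decimal check:
  01111111010 = 512 + 256 + 128 + 64 + 32 + 16 + 8 + 2 = 1018
  00111101101 = 256 + 128 + 64 + 32 + 8 + 4 + 1 = 493
  1018 - 493 = 525, and 01000001101 = 512 + 8 + 4 + 1 = 525 ✓



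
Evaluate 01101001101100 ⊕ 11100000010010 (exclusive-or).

XOR: 1 when bits differ
  01101001101100
^ 11100000010010
----------------
  10001001111110
Decimal: 6764 ^ 14354 = 8830



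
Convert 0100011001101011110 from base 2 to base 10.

Sum of powers of 2 for each 1-bit:
2^1 + 2^2 + 2^3 + 2^4 + 2^6 + 2^8 + 2^9 + 2^12 + 2^13 + 2^17
= 2 + 4 + 8 + 16 + 64 + 256 + 512 + 4096 + 8192 + 131072
= 144222



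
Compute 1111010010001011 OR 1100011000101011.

OR: 1 when either bit is 1
  1111010010001011
| 1100011000101011
------------------
  1111011010101011
Decimal: 62603 | 50731 = 63147



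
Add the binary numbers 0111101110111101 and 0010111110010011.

Add column by column from the right: bit + bit + carry-in; write the sum mod 2, carry 1 when the sum is 2 or 3.
carry:  1111111101111110
        0111101110111101
+       0010111110010011
------------------------
       01010101101010000
(the carry out of the leftmost column, 0, becomes the leading bit)
Decimal check:
  0111101110111101 = 16384 + 8192 + 4096 + 2048 + 512 + 256 + 128 + 32 + 16 + 8 + 4 + 1 = 31677
  0010111110010011 = 8192 + 2048 + 1024 + 512 + 256 + 128 + 16 + 2 + 1 = 12179
  31677 + 12179 = 43856, and 01010101101010000 = 32768 + 8192 + 2048 + 512 + 256 + 64 + 16 = 43856 ✓



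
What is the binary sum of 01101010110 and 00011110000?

Add column by column from the right: bit + bit + carry-in; write the sum mod 2, carry 1 when the sum is 2 or 3.
carry:  11111100000
        01101010110
+       00011110000
-------------------
       010001000110
(the carry out of the leftmost column, 0, becomes the leading bit)
Decimal check:
  01101010110 = 512 + 256 + 64 + 16 + 4 + 2 = 854
  00011110000 = 128 + 64 + 32 + 16 = 240
  854 + 240 = 1094, and 010001000110 = 1024 + 64 + 4 + 2 = 1094 ✓



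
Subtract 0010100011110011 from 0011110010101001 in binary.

Method 1 - Direct subtraction (column by column from the right: bit − bit − borrow-in; if negative, add 2 and borrow 1 from the next column):
borrow: 0000011111101100
        0011110010101001
-       0010100011110011
------------------------
        0001001110110110

Method 2 - Add two's complement:
Two's complement of 0010100011110011: invert → 1101011100001100, add 1 → 1101011100001101
  0011110010101001
+ 1101011100001101
------------------
 10001001110110110  (end carry out of the top bit = 1)
Discarding the end carry: 0001001110110110
Decimal check:
  0011110010101001 = 8192 + 4096 + 2048 + 1024 + 128 + 32 + 8 + 1 = 15529
  0010100011110011 = 8192 + 2048 + 128 + 64 + 32 + 16 + 2 + 1 = 10483
  15529 - 10483 = 5046, and 0001001110110110 = 4096 + 512 + 256 + 128 + 32 + 16 + 4 + 2 = 5046 ✓



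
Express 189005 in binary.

Using repeated division by 2:
189005 ÷ 2 = 94502 remainder 1
94502 ÷ 2 = 47251 remainder 0
47251 ÷ 2 = 23625 remainder 1
23625 ÷ 2 = 11812 remainder 1
11812 ÷ 2 = 5906 remainder 0
5906 ÷ 2 = 2953 remainder 0
2953 ÷ 2 = 1476 remainder 1
1476 ÷ 2 = 738 remainder 0
738 ÷ 2 = 369 remainder 0
369 ÷ 2 = 184 remainder 1
184 ÷ 2 = 92 remainder 0
92 ÷ 2 = 46 remainder 0
46 ÷ 2 = 23 remainder 0
23 ÷ 2 = 11 remainder 1
11 ÷ 2 = 5 remainder 1
5 ÷ 2 = 2 remainder 1
2 ÷ 2 = 1 remainder 0
1 ÷ 2 = 0 remainder 1
Reading remainders bottom to top: 101110001001001101



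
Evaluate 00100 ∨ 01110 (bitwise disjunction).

OR: 1 when either bit is 1
  00100
| 01110
-------
  01110
Decimal: 4 | 14 = 14



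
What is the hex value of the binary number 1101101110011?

Group into 4-bit nibbles from right:
  0001 = 1
  1011 = B
  0111 = 7
  0011 = 3
Result: 1B73



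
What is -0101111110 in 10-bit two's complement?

Original: 0101111110
Step 1 - Invert all bits: 1010000001
Step 2 - Add 1: 1010000010
Verification: 0101111110 + 1010000010 = 10000000000; discarding the end carry (carry out of the top bit) leaves the 10-bit value 0000000000, as required for x + (-x)



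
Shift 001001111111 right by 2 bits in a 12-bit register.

Original: 001001111111 (decimal 639)
Shift right by 2 positions
Drop the 2 low bits; fill with zeros on the left
Result: 000010011111 (decimal 159)
Equivalent: 639 >> 2 = 639 ÷ 2^2 = 159



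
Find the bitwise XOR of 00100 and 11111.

XOR: 1 when bits differ
  00100
^ 11111
-------
  11011
Decimal: 4 ^ 31 = 27



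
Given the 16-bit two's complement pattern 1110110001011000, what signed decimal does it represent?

Binary: 1110110001011000
Sign bit: 1 (negative)
Invert: 0001001110100111
Add 1:  0001001110101000
Magnitude: 0001001110101000 = 4096 + 512 + 256 + 128 + 32 + 8 = 5032
Value: -5032



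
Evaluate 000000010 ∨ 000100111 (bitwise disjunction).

OR: 1 when either bit is 1
  000000010
| 000100111
-----------
  000100111
Decimal: 2 | 39 = 39



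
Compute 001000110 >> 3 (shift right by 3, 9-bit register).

Original: 001000110 (decimal 70)
Shift right by 3 positions
Drop the 3 low bits; fill with zeros on the left
Result: 000001000 (decimal 8)
Equivalent: 70 >> 3 = 70 ÷ 2^3 = 8



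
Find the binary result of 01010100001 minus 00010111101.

Method 1 - Direct subtraction (column by column from the right: bit − bit − borrow-in; if negative, add 2 and borrow 1 from the next column):
borrow: 01111111000
        01010100001
-       00010111101
-------------------
        00111100100

Method 2 - Add two's complement:
Two's complement of 00010111101: invert → 11101000010, add 1 → 11101000011
  01010100001
+ 11101000011
-------------
 100111100100  (end carry out of the top bit = 1)
Discarding the end carry: 00111100100
Decimal check:
  01010100001 = 512 + 128 + 32 + 1 = 673
  00010111101 = 128 + 32 + 16 + 8 + 4 + 1 = 189
  673 - 189 = 484, and 00111100100 = 256 + 128 + 64 + 32 + 4 = 484 ✓



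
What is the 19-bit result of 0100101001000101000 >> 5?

Original: 0100101001000101000 (decimal 152104)
Shift right by 5 positions
Drop the 5 low bits; fill with zeros on the left
Result: 0000001001010010001 (decimal 4753)
Equivalent: 152104 >> 5 = 152104 ÷ 2^5 = 4753



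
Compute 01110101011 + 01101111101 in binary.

Add column by column from the right: bit + bit + carry-in; write the sum mod 2, carry 1 when the sum is 2 or 3.
carry:  11111111110
        01110101011
+       01101111101
-------------------
       011100101000
(the carry out of the leftmost column, 0, becomes the leading bit)
Decimal check:
  01110101011 = 512 + 256 + 128 + 32 + 8 + 2 + 1 = 939
  01101111101 = 512 + 256 + 64 + 32 + 16 + 8 + 4 + 1 = 893
  939 + 893 = 1832, and 011100101000 = 1024 + 512 + 256 + 32 + 8 = 1832 ✓



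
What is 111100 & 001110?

AND: 1 only when both bits are 1
  111100
& 001110
--------
  001100
Decimal: 60 & 14 = 12



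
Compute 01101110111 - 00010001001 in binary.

Method 1 - Direct subtraction (column by column from the right: bit − bit − borrow-in; if negative, add 2 and borrow 1 from the next column):
borrow: 00100010000
        01101110111
-       00010001001
-------------------
        01011101110

Method 2 - Add two's complement:
Two's complement of 00010001001: invert → 11101110110, add 1 → 11101110111
  01101110111
+ 11101110111
-------------
 101011101110  (end carry out of the top bit = 1)
Discarding the end carry: 01011101110
Decimal check:
  01101110111 = 512 + 256 + 64 + 32 + 16 + 4 + 2 + 1 = 887
  00010001001 = 128 + 8 + 1 = 137
  887 - 137 = 750, and 01011101110 = 512 + 128 + 64 + 32 + 8 + 4 + 2 = 750 ✓



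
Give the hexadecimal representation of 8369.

Using repeated division by 16 (digits 10–15 are A–F):
8369 ÷ 16 = 523 remainder 1
523 ÷ 16 = 32 remainder 11 (B)
32 ÷ 16 = 2 remainder 0
2 ÷ 16 = 0 remainder 2
Reading remainders bottom to top: 20B1



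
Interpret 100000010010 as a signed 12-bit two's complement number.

Binary: 100000010010
Sign bit: 1 (negative)
Invert: 011111101101
Add 1:  011111101110
Magnitude: 011111101110 = 1024 + 512 + 256 + 128 + 64 + 32 + 8 + 4 + 2 = 2030
Value: -2030



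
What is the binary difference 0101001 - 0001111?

Method 1 - Direct subtraction (column by column from the right: bit − bit − borrow-in; if negative, add 2 and borrow 1 from the next column):
borrow: 0111100
        0101001
-       0001111
---------------
        0011010

Method 2 - Add two's complement:
Two's complement of 0001111: invert → 1110000, add 1 → 1110001
  0101001
+ 1110001
---------
 10011010  (end carry out of the top bit = 1)
Discarding the end carry: 0011010
Decimal check:
  0101001 = 32 + 8 + 1 = 41
  0001111 = 8 + 4 + 2 + 1 = 15
  41 - 15 = 26, and 0011010 = 16 + 8 + 2 = 26 ✓



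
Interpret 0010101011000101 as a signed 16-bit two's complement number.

Binary: 0010101011000101
Sign bit: 0 (non-negative)
Read directly as an unsigned value:
0010101011000101 = 8192 + 2048 + 512 + 128 + 64 + 4 + 1 = 10949
Value: 10949



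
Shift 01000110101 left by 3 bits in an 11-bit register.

Original: 01000110101 (decimal 565)
Shift left by 3 positions
Append 3 zeros on the right and drop the 3 high bits that overflow the 11-bit width
Result: 00110101000 (decimal 424)
Equivalent: 565 << 3 = 565 × 2^3 = 4520, truncated to 11 bits = 424



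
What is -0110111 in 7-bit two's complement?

Original: 0110111
Step 1 - Invert all bits: 1001000
Step 2 - Add 1: 1001001
Verification: 0110111 + 1001001 = 10000000; discarding the end carry (carry out of the top bit) leaves the 7-bit value 0000000, as required for x + (-x)



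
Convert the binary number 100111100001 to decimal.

Sum of powers of 2 for each 1-bit:
2^0 + 2^5 + 2^6 + 2^7 + 2^8 + 2^11
= 1 + 32 + 64 + 128 + 256 + 2048
= 2529



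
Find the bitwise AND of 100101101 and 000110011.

AND: 1 only when both bits are 1
  100101101
& 000110011
-----------
  000100001
Decimal: 301 & 51 = 33



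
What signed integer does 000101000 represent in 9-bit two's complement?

Binary: 000101000
Sign bit: 0 (non-negative)
Read directly as an unsigned value:
000101000 = 32 + 8 = 40
Value: 40



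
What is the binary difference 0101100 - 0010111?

Method 1 - Direct subtraction (column by column from the right: bit − bit − borrow-in; if negative, add 2 and borrow 1 from the next column):
borrow: 0101110
        0101100
-       0010111
---------------
        0010101

Method 2 - Add two's complement:
Two's complement of 0010111: invert → 1101000, add 1 → 1101001
  0101100
+ 1101001
---------
 10010101  (end carry out of the top bit = 1)
Discarding the end carry: 0010101
Decimal check:
  0101100 = 32 + 8 + 4 = 44
  0010111 = 16 + 4 + 2 + 1 = 23
  44 - 23 = 21, and 0010101 = 16 + 4 + 1 = 21 ✓



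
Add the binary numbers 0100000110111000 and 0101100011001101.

Add column by column from the right: bit + bit + carry-in; write the sum mod 2, carry 1 when the sum is 2 or 3.
carry:  1000001111110000
        0100000110111000
+       0101100011001101
------------------------
       01001101010000101
(the carry out of the leftmost column, 0, becomes the leading bit)
Decimal check:
  0100000110111000 = 16384 + 256 + 128 + 32 + 16 + 8 = 16824
  0101100011001101 = 16384 + 4096 + 2048 + 128 + 64 + 8 + 4 + 1 = 22733
  16824 + 22733 = 39557, and 01001101010000101 = 32768 + 4096 + 2048 + 512 + 128 + 4 + 1 = 39557 ✓



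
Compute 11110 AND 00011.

AND: 1 only when both bits are 1
  11110
& 00011
-------
  00010
Decimal: 30 & 3 = 2



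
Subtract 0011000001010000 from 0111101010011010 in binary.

Method 1 - Direct subtraction (column by column from the right: bit − bit − borrow-in; if negative, add 2 and borrow 1 from the next column):
borrow: 0000000010000000
        0111101010011010
-       0011000001010000
------------------------
        0100101001001010

Method 2 - Add two's complement:
Two's complement of 0011000001010000: invert → 1100111110101111, add 1 → 1100111110110000
  0111101010011010
+ 1100111110110000
------------------
 10100101001001010  (end carry out of the top bit = 1)
Discarding the end carry: 0100101001001010
Decimal check:
  0111101010011010 = 16384 + 8192 + 4096 + 2048 + 512 + 128 + 16 + 8 + 2 = 31386
  0011000001010000 = 8192 + 4096 + 64 + 16 = 12368
  31386 - 12368 = 19018, and 0100101001001010 = 16384 + 2048 + 512 + 64 + 8 + 2 = 19018 ✓



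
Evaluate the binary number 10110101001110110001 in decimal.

Sum of powers of 2 for each 1-bit:
2^0 + 2^4 + 2^5 + 2^7 + 2^8 + 2^9 + 2^12 + 2^14 + 2^16 + 2^17 + 2^19
= 1 + 16 + 32 + 128 + 256 + 512 + 4096 + 16384 + 65536 + 131072 + 524288
= 742321



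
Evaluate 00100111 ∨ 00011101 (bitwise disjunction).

OR: 1 when either bit is 1
  00100111
| 00011101
----------
  00111111
Decimal: 39 | 29 = 63



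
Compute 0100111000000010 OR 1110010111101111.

OR: 1 when either bit is 1
  0100111000000010
| 1110010111101111
------------------
  1110111111101111
Decimal: 19970 | 58863 = 61423



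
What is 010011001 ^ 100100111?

XOR: 1 when bits differ
  010011001
^ 100100111
-----------
  110111110
Decimal: 153 ^ 295 = 446



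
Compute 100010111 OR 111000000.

OR: 1 when either bit is 1
  100010111
| 111000000
-----------
  111010111
Decimal: 279 | 448 = 471



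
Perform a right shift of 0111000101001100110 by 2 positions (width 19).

Original: 0111000101001100110 (decimal 232038)
Shift right by 2 positions
Drop the 2 low bits; fill with zeros on the left
Result: 0001110001010011001 (decimal 58009)
Equivalent: 232038 >> 2 = 232038 ÷ 2^2 = 58009



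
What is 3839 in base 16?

Using repeated division by 16 (digits 10–15 are A–F):
3839 ÷ 16 = 239 remainder 15 (F)
239 ÷ 16 = 14 remainder 15 (F)
14 ÷ 16 = 0 remainder 14 (E)
Reading remainders bottom to top: EFF



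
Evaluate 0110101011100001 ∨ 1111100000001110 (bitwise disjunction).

OR: 1 when either bit is 1
  0110101011100001
| 1111100000001110
------------------
  1111101011101111
Decimal: 27361 | 63502 = 64239



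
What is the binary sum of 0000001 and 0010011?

Add column by column from the right: bit + bit + carry-in; write the sum mod 2, carry 1 when the sum is 2 or 3.
carry:  0000110
        0000001
+       0010011
---------------
       00010100
(the carry out of the leftmost column, 0, becomes the leading bit)
Decimal check:
  0000001 = 1
  0010011 = 16 + 2 + 1 = 19
  1 + 19 = 20, and 00010100 = 16 + 4 = 20 ✓



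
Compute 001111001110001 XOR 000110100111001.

XOR: 1 when bits differ
  001111001110001
^ 000110100111001
-----------------
  001001101001000
Decimal: 7793 ^ 3385 = 4936



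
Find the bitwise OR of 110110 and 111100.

OR: 1 when either bit is 1
  110110
| 111100
--------
  111110
Decimal: 54 | 60 = 62



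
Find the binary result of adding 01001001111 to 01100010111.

Add column by column from the right: bit + bit + carry-in; write the sum mod 2, carry 1 when the sum is 2 or 3.
carry:  10000111110
        01001001111
+       01100010111
-------------------
       010101100110
(the carry out of the leftmost column, 0, becomes the leading bit)
Decimal check:
  01001001111 = 512 + 64 + 8 + 4 + 2 + 1 = 591
  01100010111 = 512 + 256 + 16 + 4 + 2 + 1 = 791
  591 + 791 = 1382, and 010101100110 = 1024 + 256 + 64 + 32 + 4 + 2 = 1382 ✓



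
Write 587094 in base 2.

Using repeated division by 2:
587094 ÷ 2 = 293547 remainder 0
293547 ÷ 2 = 146773 remainder 1
146773 ÷ 2 = 73386 remainder 1
73386 ÷ 2 = 36693 remainder 0
36693 ÷ 2 = 18346 remainder 1
18346 ÷ 2 = 9173 remainder 0
9173 ÷ 2 = 4586 remainder 1
4586 ÷ 2 = 2293 remainder 0
2293 ÷ 2 = 1146 remainder 1
1146 ÷ 2 = 573 remainder 0
573 ÷ 2 = 286 remainder 1
286 ÷ 2 = 143 remainder 0
143 ÷ 2 = 71 remainder 1
71 ÷ 2 = 35 remainder 1
35 ÷ 2 = 17 remainder 1
17 ÷ 2 = 8 remainder 1
8 ÷ 2 = 4 remainder 0
4 ÷ 2 = 2 remainder 0
2 ÷ 2 = 1 remainder 0
1 ÷ 2 = 0 remainder 1
Reading remainders bottom to top: 10001111010101010110



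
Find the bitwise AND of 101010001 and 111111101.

AND: 1 only when both bits are 1
  101010001
& 111111101
-----------
  101010001
Decimal: 337 & 509 = 337



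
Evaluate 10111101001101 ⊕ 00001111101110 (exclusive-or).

XOR: 1 when bits differ
  10111101001101
^ 00001111101110
----------------
  10110010100011
Decimal: 12109 ^ 1006 = 11427



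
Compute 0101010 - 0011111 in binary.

Method 1 - Direct subtraction (column by column from the right: bit − bit − borrow-in; if negative, add 2 and borrow 1 from the next column):
borrow: 0111110
        0101010
-       0011111
---------------
        0001011

Method 2 - Add two's complement:
Two's complement of 0011111: invert → 1100000, add 1 → 1100001
  0101010
+ 1100001
---------
 10001011  (end carry out of the top bit = 1)
Discarding the end carry: 0001011
Decimal check:
  0101010 = 32 + 8 + 2 = 42
  0011111 = 16 + 8 + 4 + 2 + 1 = 31
  42 - 31 = 11, and 0001011 = 8 + 2 + 1 = 11 ✓



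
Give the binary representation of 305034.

Using repeated division by 2:
305034 ÷ 2 = 152517 remainder 0
152517 ÷ 2 = 76258 remainder 1
76258 ÷ 2 = 38129 remainder 0
38129 ÷ 2 = 19064 remainder 1
19064 ÷ 2 = 9532 remainder 0
9532 ÷ 2 = 4766 remainder 0
4766 ÷ 2 = 2383 remainder 0
2383 ÷ 2 = 1191 remainder 1
1191 ÷ 2 = 595 remainder 1
595 ÷ 2 = 297 remainder 1
297 ÷ 2 = 148 remainder 1
148 ÷ 2 = 74 remainder 0
74 ÷ 2 = 37 remainder 0
37 ÷ 2 = 18 remainder 1
18 ÷ 2 = 9 remainder 0
9 ÷ 2 = 4 remainder 1
4 ÷ 2 = 2 remainder 0
2 ÷ 2 = 1 remainder 0
1 ÷ 2 = 0 remainder 1
Reading remainders bottom to top: 1001010011110001010



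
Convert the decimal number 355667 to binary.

Using repeated division by 2:
355667 ÷ 2 = 177833 remainder 1
177833 ÷ 2 = 88916 remainder 1
88916 ÷ 2 = 44458 remainder 0
44458 ÷ 2 = 22229 remainder 0
22229 ÷ 2 = 11114 remainder 1
11114 ÷ 2 = 5557 remainder 0
5557 ÷ 2 = 2778 remainder 1
2778 ÷ 2 = 1389 remainder 0
1389 ÷ 2 = 694 remainder 1
694 ÷ 2 = 347 remainder 0
347 ÷ 2 = 173 remainder 1
173 ÷ 2 = 86 remainder 1
86 ÷ 2 = 43 remainder 0
43 ÷ 2 = 21 remainder 1
21 ÷ 2 = 10 remainder 1
10 ÷ 2 = 5 remainder 0
5 ÷ 2 = 2 remainder 1
2 ÷ 2 = 1 remainder 0
1 ÷ 2 = 0 remainder 1
Reading remainders bottom to top: 1010110110101010011



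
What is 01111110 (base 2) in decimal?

Sum of powers of 2 for each 1-bit:
2^1 + 2^2 + 2^3 + 2^4 + 2^5 + 2^6
= 2 + 4 + 8 + 16 + 32 + 64
= 126



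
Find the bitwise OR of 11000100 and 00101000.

OR: 1 when either bit is 1
  11000100
| 00101000
----------
  11101100
Decimal: 196 | 40 = 236



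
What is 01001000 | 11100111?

OR: 1 when either bit is 1
  01001000
| 11100111
----------
  11101111
Decimal: 72 | 231 = 239



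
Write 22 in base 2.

Using repeated division by 2:
22 ÷ 2 = 11 remainder 0
11 ÷ 2 = 5 remainder 1
5 ÷ 2 = 2 remainder 1
2 ÷ 2 = 1 remainder 0
1 ÷ 2 = 0 remainder 1
Reading remainders bottom to top: 10110



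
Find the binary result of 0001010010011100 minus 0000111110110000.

Method 1 - Direct subtraction (column by column from the right: bit − bit − borrow-in; if negative, add 2 and borrow 1 from the next column):
borrow: 0001111111000000
        0001010010011100
-       0000111110110000
------------------------
        0000010011101100

Method 2 - Add two's complement:
Two's complement of 0000111110110000: invert → 1111000001001111, add 1 → 1111000001010000
  0001010010011100
+ 1111000001010000
------------------
 10000010011101100  (end carry out of the top bit = 1)
Discarding the end carry: 0000010011101100
Decimal check:
  0001010010011100 = 4096 + 1024 + 128 + 16 + 8 + 4 = 5276
  0000111110110000 = 2048 + 1024 + 512 + 256 + 128 + 32 + 16 = 4016
  5276 - 4016 = 1260, and 0000010011101100 = 1024 + 128 + 64 + 32 + 8 + 4 = 1260 ✓



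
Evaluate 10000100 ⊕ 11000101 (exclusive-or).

XOR: 1 when bits differ
  10000100
^ 11000101
----------
  01000001
Decimal: 132 ^ 197 = 65



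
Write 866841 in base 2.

Using repeated division by 2:
866841 ÷ 2 = 433420 remainder 1
433420 ÷ 2 = 216710 remainder 0
216710 ÷ 2 = 108355 remainder 0
108355 ÷ 2 = 54177 remainder 1
54177 ÷ 2 = 27088 remainder 1
27088 ÷ 2 = 13544 remainder 0
13544 ÷ 2 = 6772 remainder 0
6772 ÷ 2 = 3386 remainder 0
3386 ÷ 2 = 1693 remainder 0
1693 ÷ 2 = 846 remainder 1
846 ÷ 2 = 423 remainder 0
423 ÷ 2 = 211 remainder 1
211 ÷ 2 = 105 remainder 1
105 ÷ 2 = 52 remainder 1
52 ÷ 2 = 26 remainder 0
26 ÷ 2 = 13 remainder 0
13 ÷ 2 = 6 remainder 1
6 ÷ 2 = 3 remainder 0
3 ÷ 2 = 1 remainder 1
1 ÷ 2 = 0 remainder 1
Reading remainders bottom to top: 11010011101000011001



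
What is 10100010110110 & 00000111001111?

AND: 1 only when both bits are 1
  10100010110110
& 00000111001111
----------------
  00000010000110
Decimal: 10422 & 463 = 134



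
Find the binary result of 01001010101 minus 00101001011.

Method 1 - Direct subtraction (column by column from the right: bit − bit − borrow-in; if negative, add 2 and borrow 1 from the next column):
borrow: 01000010100
        01001010101
-       00101001011
-------------------
        00100001010

Method 2 - Add two's complement:
Two's complement of 00101001011: invert → 11010110100, add 1 → 11010110101
  01001010101
+ 11010110101
-------------
 100100001010  (end carry out of the top bit = 1)
Discarding the end carry: 00100001010
Decimal check:
  01001010101 = 512 + 64 + 16 + 4 + 1 = 597
  00101001011 = 256 + 64 + 8 + 2 + 1 = 331
  597 - 331 = 266, and 00100001010 = 256 + 8 + 2 = 266 ✓



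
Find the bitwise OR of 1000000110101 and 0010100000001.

OR: 1 when either bit is 1
  1000000110101
| 0010100000001
---------------
  1010100110101
Decimal: 4149 | 1281 = 5429



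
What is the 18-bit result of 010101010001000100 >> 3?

Original: 010101010001000100 (decimal 87108)
Shift right by 3 positions
Drop the 3 low bits; fill with zeros on the left
Result: 000010101010001000 (decimal 10888)
Equivalent: 87108 >> 3 = 87108 ÷ 2^3 = 10888



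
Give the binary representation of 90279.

Using repeated division by 2:
90279 ÷ 2 = 45139 remainder 1
45139 ÷ 2 = 22569 remainder 1
22569 ÷ 2 = 11284 remainder 1
11284 ÷ 2 = 5642 remainder 0
5642 ÷ 2 = 2821 remainder 0
2821 ÷ 2 = 1410 remainder 1
1410 ÷ 2 = 705 remainder 0
705 ÷ 2 = 352 remainder 1
352 ÷ 2 = 176 remainder 0
176 ÷ 2 = 88 remainder 0
88 ÷ 2 = 44 remainder 0
44 ÷ 2 = 22 remainder 0
22 ÷ 2 = 11 remainder 0
11 ÷ 2 = 5 remainder 1
5 ÷ 2 = 2 remainder 1
2 ÷ 2 = 1 remainder 0
1 ÷ 2 = 0 remainder 1
Reading remainders bottom to top: 10110000010100111



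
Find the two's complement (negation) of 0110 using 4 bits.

Original: 0110
Step 1 - Invert all bits: 1001
Step 2 - Add 1: 1010
Verification: 0110 + 1010 = 10000; discarding the end carry (carry out of the top bit) leaves the 4-bit value 0000, as required for x + (-x)



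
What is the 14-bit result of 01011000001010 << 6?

Original: 01011000001010 (decimal 5642)
Shift left by 6 positions
Append 6 zeros on the right and drop the 6 high bits that overflow the 14-bit width
Result: 00001010000000 (decimal 640)
Equivalent: 5642 << 6 = 5642 × 2^6 = 361088, truncated to 14 bits = 640



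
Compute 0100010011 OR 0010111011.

OR: 1 when either bit is 1
  0100010011
| 0010111011
------------
  0110111011
Decimal: 275 | 187 = 443



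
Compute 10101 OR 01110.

OR: 1 when either bit is 1
  10101
| 01110
-------
  11111
Decimal: 21 | 14 = 31



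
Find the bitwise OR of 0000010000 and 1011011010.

OR: 1 when either bit is 1
  0000010000
| 1011011010
------------
  1011011010
Decimal: 16 | 730 = 730



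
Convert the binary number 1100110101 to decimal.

Sum of powers of 2 for each 1-bit:
2^0 + 2^2 + 2^4 + 2^5 + 2^8 + 2^9
= 1 + 4 + 16 + 32 + 256 + 512
= 821



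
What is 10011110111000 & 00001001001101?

AND: 1 only when both bits are 1
  10011110111000
& 00001001001101
----------------
  00001000001000
Decimal: 10168 & 589 = 520



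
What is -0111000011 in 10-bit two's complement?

Original: 0111000011
Step 1 - Invert all bits: 1000111100
Step 2 - Add 1: 1000111101
Verification: 0111000011 + 1000111101 = 10000000000; discarding the end carry (carry out of the top bit) leaves the 10-bit value 0000000000, as required for x + (-x)



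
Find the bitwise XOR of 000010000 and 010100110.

XOR: 1 when bits differ
  000010000
^ 010100110
-----------
  010110110
Decimal: 16 ^ 166 = 182



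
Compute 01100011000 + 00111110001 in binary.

Add column by column from the right: bit + bit + carry-in; write the sum mod 2, carry 1 when the sum is 2 or 3.
carry:  11111100000
        01100011000
+       00111110001
-------------------
       010100001001
(the carry out of the leftmost column, 0, becomes the leading bit)
Decimal check:
  01100011000 = 512 + 256 + 16 + 8 = 792
  00111110001 = 256 + 128 + 64 + 32 + 16 + 1 = 497
  792 + 497 = 1289, and 010100001001 = 1024 + 256 + 8 + 1 = 1289 ✓



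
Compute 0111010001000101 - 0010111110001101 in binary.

Method 1 - Direct subtraction (column by column from the right: bit − bit − borrow-in; if negative, add 2 and borrow 1 from the next column):
borrow: 0001111101110000
        0111010001000101
-       0010111110001101
------------------------
        0100010010111000

Method 2 - Add two's complement:
Two's complement of 0010111110001101: invert → 1101000001110010, add 1 → 1101000001110011
  0111010001000101
+ 1101000001110011
------------------
 10100010010111000  (end carry out of the top bit = 1)
Discarding the end carry: 0100010010111000
Decimal check:
  0111010001000101 = 16384 + 8192 + 4096 + 1024 + 64 + 4 + 1 = 29765
  0010111110001101 = 8192 + 2048 + 1024 + 512 + 256 + 128 + 8 + 4 + 1 = 12173
  29765 - 12173 = 17592, and 0100010010111000 = 16384 + 1024 + 128 + 32 + 16 + 8 = 17592 ✓



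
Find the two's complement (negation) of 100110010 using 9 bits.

Original (sign bit 1, negative): 100110010
Step 1 - Invert all bits: 011001101
Step 2 - Add 1: 011001110
Verification: 100110010 + 011001110 = 1000000000; discarding the end carry (carry out of the top bit) leaves the 9-bit value 000000000, as required for x + (-x)



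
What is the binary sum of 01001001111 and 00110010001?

Add column by column from the right: bit + bit + carry-in; write the sum mod 2, carry 1 when the sum is 2 or 3.
carry:  00000111110
        01001001111
+       00110010001
-------------------
       001111100000
(the carry out of the leftmost column, 0, becomes the leading bit)
Decimal check:
  01001001111 = 512 + 64 + 8 + 4 + 2 + 1 = 591
  00110010001 = 256 + 128 + 16 + 1 = 401
  591 + 401 = 992, and 001111100000 = 512 + 256 + 128 + 64 + 32 = 992 ✓



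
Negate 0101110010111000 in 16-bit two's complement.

Original: 0101110010111000
Step 1 - Invert all bits: 1010001101000111
Step 2 - Add 1: 1010001101001000
Verification: 0101110010111000 + 1010001101001000 = 10000000000000000; discarding the end carry (carry out of the top bit) leaves the 16-bit value 0000000000000000, as required for x + (-x)



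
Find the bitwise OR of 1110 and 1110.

OR: 1 when either bit is 1
  1110
| 1110
------
  1110
Decimal: 14 | 14 = 14



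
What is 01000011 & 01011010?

AND: 1 only when both bits are 1
  01000011
& 01011010
----------
  01000010
Decimal: 67 & 90 = 66



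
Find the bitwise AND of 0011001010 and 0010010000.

AND: 1 only when both bits are 1
  0011001010
& 0010010000
------------
  0010000000
Decimal: 202 & 144 = 128



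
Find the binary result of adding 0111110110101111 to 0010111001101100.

Add column by column from the right: bit + bit + carry-in; write the sum mod 2, carry 1 when the sum is 2 or 3.
carry:  1111111111011000
        0111110110101111
+       0010111001101100
------------------------
       01010110000011011
(the carry out of the leftmost column, 0, becomes the leading bit)
Decimal check:
  0111110110101111 = 16384 + 8192 + 4096 + 2048 + 1024 + 256 + 128 + 32 + 8 + 4 + 2 + 1 = 32175
  0010111001101100 = 8192 + 2048 + 1024 + 512 + 64 + 32 + 8 + 4 = 11884
  32175 + 11884 = 44059, and 01010110000011011 = 32768 + 8192 + 2048 + 1024 + 16 + 8 + 2 + 1 = 44059 ✓



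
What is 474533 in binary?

Using repeated division by 2:
474533 ÷ 2 = 237266 remainder 1
237266 ÷ 2 = 118633 remainder 0
118633 ÷ 2 = 59316 remainder 1
59316 ÷ 2 = 29658 remainder 0
29658 ÷ 2 = 14829 remainder 0
14829 ÷ 2 = 7414 remainder 1
7414 ÷ 2 = 3707 remainder 0
3707 ÷ 2 = 1853 remainder 1
1853 ÷ 2 = 926 remainder 1
926 ÷ 2 = 463 remainder 0
463 ÷ 2 = 231 remainder 1
231 ÷ 2 = 115 remainder 1
115 ÷ 2 = 57 remainder 1
57 ÷ 2 = 28 remainder 1
28 ÷ 2 = 14 remainder 0
14 ÷ 2 = 7 remainder 0
7 ÷ 2 = 3 remainder 1
3 ÷ 2 = 1 remainder 1
1 ÷ 2 = 0 remainder 1
Reading remainders bottom to top: 1110011110110100101



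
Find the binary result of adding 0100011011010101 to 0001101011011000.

Add column by column from the right: bit + bit + carry-in; write the sum mod 2, carry 1 when the sum is 2 or 3.
carry:  0011110110100000
        0100011011010101
+       0001101011011000
------------------------
       00110000110101101
(the carry out of the leftmost column, 0, becomes the leading bit)
Decimal check:
  0100011011010101 = 16384 + 1024 + 512 + 128 + 64 + 16 + 4 + 1 = 18133
  0001101011011000 = 4096 + 2048 + 512 + 128 + 64 + 16 + 8 = 6872
  18133 + 6872 = 25005, and 00110000110101101 = 16384 + 8192 + 256 + 128 + 32 + 8 + 4 + 1 = 25005 ✓



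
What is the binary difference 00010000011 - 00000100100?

Method 1 - Direct subtraction (column by column from the right: bit − bit − borrow-in; if negative, add 2 and borrow 1 from the next column):
borrow: 00011111000
        00010000011
-       00000100100
-------------------
        00001011111

Method 2 - Add two's complement:
Two's complement of 00000100100: invert → 11111011011, add 1 → 11111011100
  00010000011
+ 11111011100
-------------
 100001011111  (end carry out of the top bit = 1)
Discarding the end carry: 00001011111
Decimal check:
  00010000011 = 128 + 2 + 1 = 131
  00000100100 = 32 + 4 = 36
  131 - 36 = 95, and 00001011111 = 64 + 16 + 8 + 4 + 2 + 1 = 95 ✓



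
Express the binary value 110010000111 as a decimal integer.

Sum of powers of 2 for each 1-bit:
2^0 + 2^1 + 2^2 + 2^7 + 2^10 + 2^11
= 1 + 2 + 4 + 128 + 1024 + 2048
= 3207



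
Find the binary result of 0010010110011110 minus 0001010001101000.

Method 1 - Direct subtraction (column by column from the right: bit − bit − borrow-in; if negative, add 2 and borrow 1 from the next column):
borrow: 0010000011000000
        0010010110011110
-       0001010001101000
------------------------
        0001000100110110

Method 2 - Add two's complement:
Two's complement of 0001010001101000: invert → 1110101110010111, add 1 → 1110101110011000
  0010010110011110
+ 1110101110011000
------------------
 10001000100110110  (end carry out of the top bit = 1)
Discarding the end carry: 0001000100110110
Decimal check:
  0010010110011110 = 8192 + 1024 + 256 + 128 + 16 + 8 + 4 + 2 = 9630
  0001010001101000 = 4096 + 1024 + 64 + 32 + 8 = 5224
  9630 - 5224 = 4406, and 0001000100110110 = 4096 + 256 + 32 + 16 + 4 + 2 = 4406 ✓



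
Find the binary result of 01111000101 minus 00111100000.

Method 1 - Direct subtraction (column by column from the right: bit − bit − borrow-in; if negative, add 2 and borrow 1 from the next column):
borrow: 01111000000
        01111000101
-       00111100000
-------------------
        00111100101

Method 2 - Add two's complement:
Two's complement of 00111100000: invert → 11000011111, add 1 → 11000100000
  01111000101
+ 11000100000
-------------
 100111100101  (end carry out of the top bit = 1)
Discarding the end carry: 00111100101
Decimal check:
  01111000101 = 512 + 256 + 128 + 64 + 4 + 1 = 965
  00111100000 = 256 + 128 + 64 + 32 = 480
  965 - 480 = 485, and 00111100101 = 256 + 128 + 64 + 32 + 4 + 1 = 485 ✓



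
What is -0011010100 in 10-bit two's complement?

Original: 0011010100
Step 1 - Invert all bits: 1100101011
Step 2 - Add 1: 1100101100
Verification: 0011010100 + 1100101100 = 10000000000; discarding the end carry (carry out of the top bit) leaves the 10-bit value 0000000000, as required for x + (-x)



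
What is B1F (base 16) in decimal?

Expand by place value (powers of 16):
Digit values: B = 11, F = 15
B1F = 11 × 16^2 + 1 × 16^1 + 15 × 16^0
= 11 × 256 + 1 × 16 + 15 × 1
= 2816 + 16 + 15
= 2847



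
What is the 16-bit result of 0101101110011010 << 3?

Original: 0101101110011010 (decimal 23450)
Shift left by 3 positions
Append 3 zeros on the right and drop the 3 high bits that overflow the 16-bit width
Result: 1101110011010000 (decimal 56528)
Equivalent: 23450 << 3 = 23450 × 2^3 = 187600, truncated to 16 bits = 56528



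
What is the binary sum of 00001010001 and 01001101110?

Add column by column from the right: bit + bit + carry-in; write the sum mod 2, carry 1 when the sum is 2 or 3.
carry:  00010000000
        00001010001
+       01001101110
-------------------
       001010111111
(the carry out of the leftmost column, 0, becomes the leading bit)
Decimal check:
  00001010001 = 64 + 16 + 1 = 81
  01001101110 = 512 + 64 + 32 + 8 + 4 + 2 = 622
  81 + 622 = 703, and 001010111111 = 512 + 128 + 32 + 16 + 8 + 4 + 2 + 1 = 703 ✓



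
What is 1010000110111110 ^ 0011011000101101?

XOR: 1 when bits differ
  1010000110111110
^ 0011011000101101
------------------
  1001011110010011
Decimal: 41406 ^ 13869 = 38803



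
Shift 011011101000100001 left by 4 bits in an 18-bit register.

Original: 011011101000100001 (decimal 113185)
Shift left by 4 positions
Append 4 zeros on the right and drop the 4 high bits that overflow the 18-bit width
Result: 111010001000010000 (decimal 238096)
Equivalent: 113185 << 4 = 113185 × 2^4 = 1810960, truncated to 18 bits = 238096



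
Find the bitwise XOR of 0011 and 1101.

XOR: 1 when bits differ
  0011
^ 1101
------
  1110
Decimal: 3 ^ 13 = 14



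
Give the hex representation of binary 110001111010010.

Group into 4-bit nibbles from right:
  0110 = 6
  0011 = 3
  1101 = D
  0010 = 2
Result: 63D2



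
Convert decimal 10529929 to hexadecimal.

Using repeated division by 16 (digits 10–15 are A–F):
10529929 ÷ 16 = 658120 remainder 9
658120 ÷ 16 = 41132 remainder 8
41132 ÷ 16 = 2570 remainder 12 (C)
2570 ÷ 16 = 160 remainder 10 (A)
160 ÷ 16 = 10 remainder 0
10 ÷ 16 = 0 remainder 10 (A)
Reading remainders bottom to top: A0AC89



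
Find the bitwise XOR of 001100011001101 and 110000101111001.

XOR: 1 when bits differ
  001100011001101
^ 110000101111001
-----------------
  111100110110100
Decimal: 6349 ^ 24953 = 31156



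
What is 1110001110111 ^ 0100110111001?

XOR: 1 when bits differ
  1110001110111
^ 0100110111001
---------------
  1010111001110
Decimal: 7287 ^ 2489 = 5582



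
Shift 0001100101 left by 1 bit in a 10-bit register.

Original: 0001100101 (decimal 101)
Shift left by 1 position
Append 1 zero on the right
Result: 0011001010 (decimal 202)
Equivalent: 101 << 1 = 101 × 2^1 = 202

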